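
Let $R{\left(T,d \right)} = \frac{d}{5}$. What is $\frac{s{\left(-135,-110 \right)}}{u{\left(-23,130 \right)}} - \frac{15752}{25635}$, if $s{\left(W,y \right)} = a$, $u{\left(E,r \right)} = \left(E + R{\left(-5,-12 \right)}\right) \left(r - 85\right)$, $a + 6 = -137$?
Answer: $- \frac{4779577}{9766935} \approx -0.48936$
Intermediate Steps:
$R{\left(T,d \right)} = \frac{d}{5}$ ($R{\left(T,d \right)} = d \frac{1}{5} = \frac{d}{5}$)
$a = -143$ ($a = -6 - 137 = -143$)
$u{\left(E,r \right)} = \left(-85 + r\right) \left(- \frac{12}{5} + E\right)$ ($u{\left(E,r \right)} = \left(E + \frac{1}{5} \left(-12\right)\right) \left(r - 85\right) = \left(E - \frac{12}{5}\right) \left(-85 + r\right) = \left(- \frac{12}{5} + E\right) \left(-85 + r\right) = \left(-85 + r\right) \left(- \frac{12}{5} + E\right)$)
$s{\left(W,y \right)} = -143$
$\frac{s{\left(-135,-110 \right)}}{u{\left(-23,130 \right)}} - \frac{15752}{25635} = - \frac{143}{204 - -1955 - 312 - 2990} - \frac{15752}{25635} = - \frac{143}{204 + 1955 - 312 - 2990} - \frac{15752}{25635} = - \frac{143}{-1143} - \frac{15752}{25635} = \left(-143\right) \left(- \frac{1}{1143}\right) - \frac{15752}{25635} = \frac{143}{1143} - \frac{15752}{25635} = - \frac{4779577}{9766935}$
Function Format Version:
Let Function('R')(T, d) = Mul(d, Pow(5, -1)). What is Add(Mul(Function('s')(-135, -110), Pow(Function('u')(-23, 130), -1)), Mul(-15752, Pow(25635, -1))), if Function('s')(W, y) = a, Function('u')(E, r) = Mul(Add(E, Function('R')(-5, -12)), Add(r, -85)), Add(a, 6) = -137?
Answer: Rational(-4779577, 9766935) ≈ -0.48936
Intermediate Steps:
Function('R')(T, d) = Mul(Rational(1, 5), d) (Function('R')(T, d) = Mul(d, Rational(1, 5)) = Mul(Rational(1, 5), d))
a = -143 (a = Add(-6, -137) = -143)
Function('u')(E, r) = Mul(Add(-85, r), Add(Rational(-12, 5), E)) (Function('u')(E, r) = Mul(Add(E, Mul(Rational(1, 5), -12)), Add(r, -85)) = Mul(Add(E, Rational(-12, 5)), Add(-85, r)) = Mul(Add(Rational(-12, 5), E), Add(-85, r)) = Mul(Add(-85, r), Add(Rational(-12, 5), E)))
Function('s')(W, y) = -143
Add(Mul(Function('s')(-135, -110), Pow(Function('u')(-23, 130), -1)), Mul(-15752, Pow(25635, -1))) = Add(Mul(-143, Pow(Add(204, Mul(-85, -23), Mul(Rational(-12, 5), 130), Mul(-23, 130)), -1)), Mul(-15752, Pow(25635, -1))) = Add(Mul(-143, Pow(Add(204, 1955, -312, -2990), -1)), Mul(-15752, Rational(1, 25635))) = Add(Mul(-143, Pow(-1143, -1)), Rational(-15752, 25635)) = Add(Mul(-143, Rational(-1, 1143)), Rational(-15752, 25635)) = Add(Rational(143, 1143), Rational(-15752, 25635)) = Rational(-4779577, 9766935)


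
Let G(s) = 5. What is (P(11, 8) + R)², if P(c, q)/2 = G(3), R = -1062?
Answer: 1106704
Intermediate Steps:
P(c, q) = 10 (P(c, q) = 2*5 = 10)
(P(11, 8) + R)² = (10 - 1062)² = (-1052)² = 1106704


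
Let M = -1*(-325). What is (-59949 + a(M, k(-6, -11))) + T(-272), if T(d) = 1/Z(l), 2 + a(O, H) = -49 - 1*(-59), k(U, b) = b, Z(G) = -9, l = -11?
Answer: -539470/9 ≈ -59941.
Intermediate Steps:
M = 325
a(O, H) = 8 (a(O, H) = -2 + (-49 - 1*(-59)) = -2 + (-49 + 59) = -2 + 10 = 8)
T(d) = -1/9 (T(d) = 1/(-9) = -1/9)
(-59949 + a(M, k(-6, -11))) + T(-272) = (-59949 + 8) - 1/9 = -59941 - 1/9 = -539470/9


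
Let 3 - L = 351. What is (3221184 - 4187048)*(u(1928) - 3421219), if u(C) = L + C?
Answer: 3302906203096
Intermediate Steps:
L = -348 (L = 3 - 1*351 = 3 - 351 = -348)
u(C) = -348 + C
(3221184 - 4187048)*(u(1928) - 3421219) = (3221184 - 4187048)*((-348 + 1928) - 3421219) = -965864*(1580 - 3421219) = -965864*(-3419639) = 3302906203096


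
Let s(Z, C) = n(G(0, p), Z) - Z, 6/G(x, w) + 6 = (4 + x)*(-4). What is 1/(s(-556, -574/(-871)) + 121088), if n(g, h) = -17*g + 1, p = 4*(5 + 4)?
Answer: 11/1338146 ≈ 8.2203e-6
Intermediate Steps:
p = 36 (p = 4*9 = 36)
G(x, w) = 6/(-22 - 4*x) (G(x, w) = 6/(-6 + (4 + x)*(-4)) = 6/(-6 + (-16 - 4*x)) = 6/(-22 - 4*x))
n(g, h) = 1 - 17*g
s(Z, C) = 62/11 - Z (s(Z, C) = (1 - (-51)/(11 + 2*0)) - Z = (1 - (-51)/(11 + 0)) - Z = (1 - (-51)/11) - Z = (1 - 17*(-3/11)) - Z = (1 + 51/11) - Z = 62/11 - Z)
1/(s(-556, -574/(-871)) + 121088) = 1/((62/11 - 1*(-556)) + 121088) = 1/((62/11 + 556) + 121088) = 1/(6178/11 + 121088) = 1/(1338146/11) = 11/1338146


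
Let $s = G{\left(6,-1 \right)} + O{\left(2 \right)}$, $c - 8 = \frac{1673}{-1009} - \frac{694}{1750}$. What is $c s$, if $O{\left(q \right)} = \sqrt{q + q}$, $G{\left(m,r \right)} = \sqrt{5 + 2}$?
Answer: $\frac{10498004}{882875} + \frac{5249002 \sqrt{7}}{882875} \approx 27.621$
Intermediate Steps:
$G{\left(m,r \right)} = \sqrt{7}$
$c = \frac{5249002}{882875}$ ($c = 8 + \left(\frac{1673}{-1009} - \frac{694}{1750}\right) = 8 + \left(1673 \left(- \frac{1}{1009}\right) - \frac{347}{875}\right) = 8 - \frac{1813998}{882875} = \frac{5249002}{882875} \approx 5.9454$)
$O{\left(q \right)} = \sqrt{2} \sqrt{q}$ ($O{\left(q \right)} = \sqrt{2 q} = \sqrt{2} \sqrt{q}$)
$s = 2 + \sqrt{7}$ ($s = \sqrt{7} + \sqrt{2} \sqrt{2} = \sqrt{7} + 2 = 2 + \sqrt{7} \approx 4.6458$)
$c s = \frac{5249002 \left(2 + \sqrt{7}\right)}{882875} = \frac{10498004}{882875} + \frac{5249002 \sqrt{7}}{882875}$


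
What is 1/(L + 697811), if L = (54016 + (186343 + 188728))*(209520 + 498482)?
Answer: 1/303795151985 ≈ 3.2917e-12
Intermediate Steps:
L = 303794454174 (L = (54016 + 375071)*708002 = 429087*708002 = 303794454174)
1/(L + 697811) = 1/(303794454174 + 697811) = 1/303795151985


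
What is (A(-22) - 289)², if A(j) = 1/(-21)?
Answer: 36844900/441 ≈ 83549.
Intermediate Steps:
A(j) = -1/21
(A(-22) - 289)² = (-1/21 - 289)² = (-6070/21)² = 36844900/441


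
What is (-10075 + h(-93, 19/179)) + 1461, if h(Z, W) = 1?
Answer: -8613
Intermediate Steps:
(-10075 + h(-93, 19/179)) + 1461 = (-10075 + 1) + 1461 = -10074 + 1461 = -8613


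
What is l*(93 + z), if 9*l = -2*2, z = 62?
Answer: -620/9 ≈ -68.889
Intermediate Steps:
l = -4/9 (l = (-2*2)/9 = (⅑)*(-4) = -4/9 ≈ -0.44444)
l*(93 + z) = -4*(93 + 62)/9 = -4/9*155 = -620/9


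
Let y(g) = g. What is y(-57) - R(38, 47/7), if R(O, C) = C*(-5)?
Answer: -164/7 ≈ -23.429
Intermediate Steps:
R(O, C) = -5*C
y(-57) - R(38, 47/7) = -57 - (-5)*47/7 = -57 - 1*(-235/7) = -57 + 235/7 = -164/7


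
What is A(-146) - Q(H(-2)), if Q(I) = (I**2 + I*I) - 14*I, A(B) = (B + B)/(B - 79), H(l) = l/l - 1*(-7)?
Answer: -3308/225 ≈ -14.702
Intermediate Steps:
H(l) = 8 (H(l) = 1 + 7 = 8)
A(B) = 2*B/(-79 + B) (A(B) = (2*B)/(-79 + B) = 2*B/(-79 + B))
Q(I) = -14*I + 2*I**2 (Q(I) = (I**2 + I**2) - 14*I = 2*I**2 - 14*I = -14*I + 2*I**2)
A(-146) - Q(H(-2)) = 2*(-146)/(-79 - 146) - 2*8*(-7 + 8) = 2*(-146)/(-225) - 2*8 = 2*(-146)*(-1/225) - 1*16 = 292/225 - 16 = -3308/225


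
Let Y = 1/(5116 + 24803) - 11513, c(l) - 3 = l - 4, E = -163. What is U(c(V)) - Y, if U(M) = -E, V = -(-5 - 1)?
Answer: 349334243/29919 ≈ 11676.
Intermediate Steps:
V = 6 (V = -1*(-6) = 6)
c(l) = -1 + l (c(l) = 3 + (l - 4) = 3 + (-4 + l) = -1 + l)
U(M) = 163 (U(M) = -1*(-163) = 163)
Y = -344457446/29919 (Y = 1/29919 - 11513 = -344457446/29919 ≈ -11513.)
U(c(V)) - Y = 163 - 1*(-344457446/29919) = 163 + 344457446/29919 = 349334243/29919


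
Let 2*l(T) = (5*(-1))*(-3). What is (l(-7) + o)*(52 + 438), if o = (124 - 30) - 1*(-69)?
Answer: 83545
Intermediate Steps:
l(T) = 15/2 (l(T) = ((5*(-1))*(-3))/2 = (-5*(-3))/2 = (½)*15 = 15/2)
o = 163 (o = 94 + 69 = 163)
(l(-7) + o)*(52 + 438) = (15/2 + 163)*(52 + 438) = (341/2)*490 = 83545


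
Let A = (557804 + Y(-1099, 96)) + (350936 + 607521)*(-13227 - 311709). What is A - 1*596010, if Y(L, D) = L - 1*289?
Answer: -311437223346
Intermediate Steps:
Y(L, D) = -289 + L (Y(L, D) = L - 289 = -289 + L)
A = -311436627336 (A = (557804 + (-289 - 1099)) + (350936 + 607521)*(-13227 - 311709) = (557804 - 1388) + 958457*(-324936) = 556416 - 311437183752 = -311436627336)
A - 1*596010 = -311436627336 - 1*596010 = -311436627336 - 596010 = -311437223346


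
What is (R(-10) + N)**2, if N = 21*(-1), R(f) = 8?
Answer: 169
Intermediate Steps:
N = -21
(R(-10) + N)**2 = (8 - 21)**2 = (-13)**2 = 169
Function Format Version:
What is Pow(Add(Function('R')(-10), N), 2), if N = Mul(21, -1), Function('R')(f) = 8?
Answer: 169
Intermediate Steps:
N = -21
Pow(Add(Function('R')(-10), N), 2) = Pow(Add(8, -21), 2) = Pow(-13, 2) = 169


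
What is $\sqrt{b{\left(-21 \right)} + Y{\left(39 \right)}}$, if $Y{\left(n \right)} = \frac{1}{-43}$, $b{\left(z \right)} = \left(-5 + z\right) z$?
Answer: $\frac{\sqrt{1009511}}{43} \approx 23.366$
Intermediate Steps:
$b{\left(z \right)} = z \left(-5 + z\right)$
$Y{\left(n \right)} = - \frac{1}{43}$
$\sqrt{b{\left(-21 \right)} + Y{\left(39 \right)}} = \sqrt{- 21 \left(-5 - 21\right) - \frac{1}{43}} = \sqrt{\left(-21\right) \left(-26\right) - \frac{1}{43}} = \sqrt{546 - \frac{1}{43}} = \sqrt{\frac{23477}{43}} = \frac{\sqrt{1009511}}{43}$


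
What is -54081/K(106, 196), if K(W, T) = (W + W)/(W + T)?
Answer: -8166231/106 ≈ -77040.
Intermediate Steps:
K(W, T) = 2*W/(T + W) (K(W, T) = (2*W)/(T + W) = 2*W/(T + W))
-54081/K(106, 196) = -54081/(2*106/(196 + 106)) = -54081/(2*106/302) = -54081/(2*106*(1/302)) = -54081/106/151 = -54081*151/106 = -8166231/106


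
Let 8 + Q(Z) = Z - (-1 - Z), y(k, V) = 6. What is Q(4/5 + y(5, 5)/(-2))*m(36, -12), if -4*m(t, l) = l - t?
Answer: -684/5 ≈ -136.80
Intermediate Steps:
m(t, l) = -l/4 + t/4 (m(t, l) = -(l - t)/4 = -l/4 + t/4)
Q(Z) = -7 + 2*Z (Q(Z) = -8 + (Z - (-1 - Z)) = -8 + (Z + (1 + Z)) = -8 + (1 + 2*Z) = -7 + 2*Z)
Q(4/5 + y(5, 5)/(-2))*m(36, -12) = (-7 + 2*(4/5 + 6/(-2)))*(-¼*(-12) + (¼)*36) = (-7 + 2*(4*(⅕) + 6*(-½)))*(3 + 9) = (-7 + 2*(⅘ - 3))*12 = (-7 + 2*(-11/5))*12 = (-7 - 22/5)*12 = -57/5*12 = -684/5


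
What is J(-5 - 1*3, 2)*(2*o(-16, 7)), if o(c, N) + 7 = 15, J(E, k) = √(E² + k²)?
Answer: 32*√17 ≈ 131.94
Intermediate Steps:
o(c, N) = 8 (o(c, N) = -7 + 15 = 8)
J(-5 - 1*3, 2)*(2*o(-16, 7)) = √((-5 - 1*3)² + 2²)*(2*8) = √((-5 - 3)² + 4)*16 = √((-8)² + 4)*16 = √(64 + 4)*16 = √68*16 = (2*√17)*16 = 32*√17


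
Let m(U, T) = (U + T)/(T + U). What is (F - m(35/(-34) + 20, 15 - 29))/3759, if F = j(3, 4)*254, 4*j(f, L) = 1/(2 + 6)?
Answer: 37/20048 ≈ 0.0018456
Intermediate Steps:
j(f, L) = 1/32 (j(f, L) = 1/(4*(2 + 6)) = (¼)/8 = (¼)*(⅛) = 1/32)
F = 127/16 (F = (1/32)*254 = 127/16 ≈ 7.9375)
m(U, T) = 1 (m(U, T) = (T + U)/(T + U) = 1)
(F - m(35/(-34) + 20, 15 - 29))/3759 = (127/16 - 1*1)/3759 = (127/16 - 1)*(1/3759) = (111/16)*(1/3759) = 37/20048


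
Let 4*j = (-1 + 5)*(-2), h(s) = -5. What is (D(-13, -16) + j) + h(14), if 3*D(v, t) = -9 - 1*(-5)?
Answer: -25/3 ≈ -8.3333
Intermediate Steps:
D(v, t) = -4/3 (D(v, t) = (-9 - 1*(-5))/3 = (-9 + 5)/3 = (1/3)*(-4) = -4/3)
j = -2 (j = ((-1 + 5)*(-2))/4 = (4*(-2))/4 = (1/4)*(-8) = -2)
(D(-13, -16) + j) + h(14) = (-4/3 - 2) - 5 = -10/3 - 5 = -25/3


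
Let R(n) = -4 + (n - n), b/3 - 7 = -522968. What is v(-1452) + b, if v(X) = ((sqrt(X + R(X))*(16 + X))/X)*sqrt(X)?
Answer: -1568883 - 2872*sqrt(273)/33 ≈ -1.5703e+6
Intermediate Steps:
b = -1568883 (b = 21 + 3*(-522968) = 21 - 1568904 = -1568883)
R(n) = -4 (R(n) = -4 + 0 = -4)
v(X) = sqrt(-4 + X)*(16 + X)/sqrt(X) (v(X) = ((sqrt(X - 4)*(16 + X))/X)*sqrt(X) = ((sqrt(-4 + X)*(16 + X))/X)*sqrt(X) = (sqrt(-4 + X)*(16 + X)/X)*sqrt(X) = sqrt(-4 + X)*(16 + X)/sqrt(X))
v(-1452) + b = sqrt(-4 - 1452)*(16 - 1452)/sqrt(-1452) - 1568883 = -I*sqrt(3)/66*sqrt(-1456)*(-1436) - 1568883 = -I*sqrt(3)/66*(4*I*sqrt(91))*(-1436) - 1568883 = -2872*sqrt(273)/33 - 1568883 = -1568883 - 2872*sqrt(273)/33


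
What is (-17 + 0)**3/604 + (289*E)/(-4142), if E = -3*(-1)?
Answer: -10436657/1250884 ≈ -8.3434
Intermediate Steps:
E = 3
(-17 + 0)**3/604 + (289*E)/(-4142) = (-17 + 0)**3/604 + (289*3)/(-4142) = (-17)**3*(1/604) + 867*(-1/4142) = -4913*1/604 - 867/4142 = -4913/604 - 867/4142 = -10436657/1250884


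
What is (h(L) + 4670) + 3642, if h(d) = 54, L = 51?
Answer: 8366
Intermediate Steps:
(h(L) + 4670) + 3642 = (54 + 4670) + 3642 = 4724 + 3642 = 8366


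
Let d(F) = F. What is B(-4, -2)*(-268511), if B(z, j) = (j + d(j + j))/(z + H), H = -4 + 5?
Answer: -537022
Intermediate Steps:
H = 1
B(z, j) = 3*j/(1 + z) (B(z, j) = (j + (j + j))/(z + 1) = (j + 2*j)/(1 + z) = (3*j)/(1 + z) = 3*j/(1 + z))
B(-4, -2)*(-268511) = (3*(-2)/(1 - 4))*(-268511) = (3*(-2)/(-3))*(-268511) = (3*(-2)*(-⅓))*(-268511) = 2*(-268511) = -537022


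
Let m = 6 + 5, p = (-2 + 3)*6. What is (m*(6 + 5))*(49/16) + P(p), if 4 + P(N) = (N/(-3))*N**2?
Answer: 4713/16 ≈ 294.56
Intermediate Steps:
p = 6 (p = 1*6 = 6)
m = 11
P(N) = -4 - N**3/3 (P(N) = -4 + (N/(-3))*N**2 = -4 + (N*(-1/3))*N**2 = -4 + (-N/3)*N**2 = -4 - N**3/3)
(m*(6 + 5))*(49/16) + P(p) = (11*(6 + 5))*(49/16) + (-4 - 1/3*6**3) = (11*11)*(49*(1/16)) + (-4 - 1/3*216) = 121*(49/16) + (-4 - 72) = 5929/16 - 76 = 4713/16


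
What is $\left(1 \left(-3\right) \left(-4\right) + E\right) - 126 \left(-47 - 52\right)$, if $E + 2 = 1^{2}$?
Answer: $12485$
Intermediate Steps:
$E = -1$ ($E = -2 + 1^{2} = -2 + 1 = -1$)
$\left(1 \left(-3\right) \left(-4\right) + E\right) - 126 \left(-47 - 52\right) = \left(1 \left(-3\right) \left(-4\right) - 1\right) - 126 \left(-47 - 52\right) = \left(\left(-3\right) \left(-4\right) - 1\right) - -12474 = \left(12 - 1\right) + 12474 = 11 + 12474 = 12485$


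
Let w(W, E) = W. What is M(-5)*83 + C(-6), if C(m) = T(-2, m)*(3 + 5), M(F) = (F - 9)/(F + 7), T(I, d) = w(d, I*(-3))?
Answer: -629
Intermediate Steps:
T(I, d) = d
M(F) = (-9 + F)/(7 + F)
C(m) = 8*m (C(m) = m*(3 + 5) = m*8 = 8*m)
M(-5)*83 + C(-6) = ((-9 - 5)/(7 - 5))*83 + 8*(-6) = (-14/2)*83 - 48 = ((1/2)*(-14))*83 - 48 = -7*83 - 48 = -581 - 48 = -629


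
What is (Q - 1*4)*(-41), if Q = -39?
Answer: 1763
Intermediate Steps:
(Q - 1*4)*(-41) = (-39 - 1*4)*(-41) = (-39 - 4)*(-41) = -43*(-41) = 1763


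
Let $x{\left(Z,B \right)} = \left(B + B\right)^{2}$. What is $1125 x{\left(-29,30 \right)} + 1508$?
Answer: $4051508$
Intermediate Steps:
$x{\left(Z,B \right)} = 4 B^{2}$ ($x{\left(Z,B \right)} = \left(2 B\right)^{2} = 4 B^{2}$)
$1125 x{\left(-29,30 \right)} + 1508 = 1125 \cdot 4 \cdot 30^{2} + 1508 = 1125 \cdot 4 \cdot 900 + 1508 = 1125 \cdot 3600 + 1508 = 4050000 + 1508 = 4051508$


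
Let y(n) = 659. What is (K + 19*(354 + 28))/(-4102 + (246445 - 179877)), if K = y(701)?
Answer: 91/718 ≈ 0.12674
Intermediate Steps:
K = 659
(K + 19*(354 + 28))/(-4102 + (246445 - 179877)) = (659 + 19*(354 + 28))/(-4102 + (246445 - 179877)) = (659 + 19*382)/(-4102 + 66568) = (659 + 7258)/62466 = 7917*(1/62466) = 91/718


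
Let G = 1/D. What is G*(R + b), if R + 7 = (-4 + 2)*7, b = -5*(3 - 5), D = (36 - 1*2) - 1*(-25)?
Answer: -11/59 ≈ -0.18644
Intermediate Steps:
D = 59 (D = (36 - 2) + 25 = 34 + 25 = 59)
b = 10 (b = -5*(-2) = 10)
R = -21 (R = -7 + (-4 + 2)*7 = -7 - 2*7 = -7 - 14 = -21)
G = 1/59 ≈ 0.016949
G*(R + b) = (-21 + 10)/59 = (1/59)*(-11) = -11/59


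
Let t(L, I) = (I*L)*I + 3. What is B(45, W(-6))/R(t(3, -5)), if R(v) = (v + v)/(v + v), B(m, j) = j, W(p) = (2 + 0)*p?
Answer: -12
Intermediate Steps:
W(p) = 2*p
t(L, I) = 3 + L*I² (t(L, I) = L*I² + 3 = 3 + L*I²)
R(v) = 1 (R(v) = (2*v)/((2*v)) = (2*v)*(1/(2*v)) = 1)
B(45, W(-6))/R(t(3, -5)) = (2*(-6))/1 = -12*1 = -12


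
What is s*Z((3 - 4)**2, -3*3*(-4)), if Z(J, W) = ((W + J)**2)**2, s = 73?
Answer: 136813753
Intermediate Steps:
Z(J, W) = (J + W)**4 (Z(J, W) = ((J + W)**2)**2 = (J + W)**4)
s*Z((3 - 4)**2, -3*3*(-4)) = 73*((3 - 4)**2 - 3*3*(-4))**4 = 73*((-1)**2 - 9*(-4))**4 = 73*(1 + 36)**4 = 73*37**4 = 73*1874161 = 136813753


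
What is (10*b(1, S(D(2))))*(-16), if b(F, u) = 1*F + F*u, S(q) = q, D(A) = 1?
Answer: -320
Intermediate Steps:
b(F, u) = F + F*u
(10*b(1, S(D(2))))*(-16) = (10*(1*(1 + 1)))*(-16) = (10*(1*2))*(-16) = (10*2)*(-16) = 20*(-16) = -320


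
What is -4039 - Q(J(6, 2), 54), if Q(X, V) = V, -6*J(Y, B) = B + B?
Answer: -4093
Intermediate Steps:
J(Y, B) = -B/3 (J(Y, B) = -(B + B)/6 = -B/3)
-4039 - Q(J(6, 2), 54) = -4039 - 1*54 = -4039 - 54 = -4093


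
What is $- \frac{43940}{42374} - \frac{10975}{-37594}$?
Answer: $- \frac{593412855}{796504078} \approx -0.74502$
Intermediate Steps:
$- \frac{43940}{42374} - \frac{10975}{-37594} = \left(-43940\right) \frac{1}{42374} - - \frac{10975}{37594} = - \frac{21970}{21187} + \frac{10975}{37594} = - \frac{593412855}{796504078}$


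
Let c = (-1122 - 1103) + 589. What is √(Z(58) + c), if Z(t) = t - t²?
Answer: I*√4942 ≈ 70.299*I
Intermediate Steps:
c = -1636 (c = -2225 + 589 = -1636)
√(Z(58) + c) = √(58*(1 - 1*58) - 1636) = √(58*(1 - 58) - 1636) = √(58*(-57) - 1636) = √(-3306 - 1636) = √(-4942) = I*√4942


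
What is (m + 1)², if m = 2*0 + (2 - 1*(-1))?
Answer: 16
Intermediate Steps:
m = 3 (m = 0 + (2 + 1) = 0 + 3 = 3)
(m + 1)² = (3 + 1)² = 4² = 16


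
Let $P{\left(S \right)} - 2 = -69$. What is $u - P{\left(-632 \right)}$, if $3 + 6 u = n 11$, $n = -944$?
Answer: $- \frac{9985}{6} \approx -1664.2$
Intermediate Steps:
$P{\left(S \right)} = -67$ ($P{\left(S \right)} = 2 - 69 = -67$)
$u = - \frac{10387}{6}$ ($u = - \frac{1}{2} + \frac{\left(-944\right) 11}{6} = - \frac{1}{2} + \frac{1}{6} \left(-10384\right) = - \frac{1}{2} - \frac{5192}{3} = - \frac{10387}{6} \approx -1731.2$)
$u - P{\left(-632 \right)} = - \frac{10387}{6} - -67 = - \frac{10387}{6} + 67 = - \frac{9985}{6}$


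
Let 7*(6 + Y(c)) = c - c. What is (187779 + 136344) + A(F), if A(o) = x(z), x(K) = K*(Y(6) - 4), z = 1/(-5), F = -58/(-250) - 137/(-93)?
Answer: 324125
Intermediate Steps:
Y(c) = -6 (Y(c) = -6 + (c - c)/7 = -6 + (1/7)*0 = -6 + 0 = -6)
F = 19822/11625 (F = -58*(-1/250) - 137*(-1/93) = 29/125 + 137/93 = 19822/11625 ≈ 1.7051)
z = -1/5 (z = 1*(-1/5) = -1/5 ≈ -0.20000)
x(K) = -10*K (x(K) = K*(-6 - 4) = K*(-10) = -10*K)
A(o) = 2 (A(o) = -10*(-1/5) = 2)
(187779 + 136344) + A(F) = (187779 + 136344) + 2 = 324123 + 2 = 324125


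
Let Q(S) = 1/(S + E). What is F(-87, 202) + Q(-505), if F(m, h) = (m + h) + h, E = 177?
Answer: 103975/328 ≈ 317.00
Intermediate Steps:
F(m, h) = m + 2*h (F(m, h) = (h + m) + h = m + 2*h)
Q(S) = 1/(177 + S) (Q(S) = 1/(S + 177) = 1/(177 + S))
F(-87, 202) + Q(-505) = (-87 + 2*202) + 1/(177 - 505) = (-87 + 404) + 1/(-328) = 317 - 1/328 = 103975/328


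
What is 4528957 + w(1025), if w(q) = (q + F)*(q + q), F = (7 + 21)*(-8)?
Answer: 6171007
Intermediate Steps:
F = -224 (F = 28*(-8) = -224)
w(q) = 2*q*(-224 + q) (w(q) = (q - 224)*(q + q) = (-224 + q)*(2*q) = 2*q*(-224 + q))
4528957 + w(1025) = 4528957 + 2*1025*(-224 + 1025) = 4528957 + 2*1025*801 = 4528957 + 1642050 = 6171007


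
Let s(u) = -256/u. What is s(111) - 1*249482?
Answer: -27692758/111 ≈ -2.4948e+5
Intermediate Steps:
s(111) - 1*249482 = -256/111 - 1*249482 = -256*1/111 - 249482 = -256/111 - 249482 = -27692758/111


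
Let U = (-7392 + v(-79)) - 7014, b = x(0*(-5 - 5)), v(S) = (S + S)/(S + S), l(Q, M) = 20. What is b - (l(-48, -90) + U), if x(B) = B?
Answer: 14385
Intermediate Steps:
v(S) = 1 (v(S) = (2*S)/((2*S)) = (2*S)*(1/(2*S)) = 1)
b = 0 (b = 0*(-5 - 5) = 0*(-10) = 0)
U = -14405 (U = (-7392 + 1) - 7014 = -7391 - 7014 = -14405)
b - (l(-48, -90) + U) = 0 - (20 - 14405) = 0 - 1*(-14385) = 0 + 14385 = 14385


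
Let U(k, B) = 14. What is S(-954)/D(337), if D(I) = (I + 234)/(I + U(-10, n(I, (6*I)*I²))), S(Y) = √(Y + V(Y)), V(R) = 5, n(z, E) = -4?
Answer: 351*I*√949/571 ≈ 18.937*I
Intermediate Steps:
S(Y) = √(5 + Y) (S(Y) = √(Y + 5) = √(5 + Y))
D(I) = (234 + I)/(14 + I) (D(I) = (I + 234)/(I + 14) = (234 + I)/(14 + I))
S(-954)/D(337) = √(5 - 954)/(((234 + 337)/(14 + 337))) = √(-949)/((571/351)) = (I*√949)/(((1/351)*571)) = (I*√949)/(571/351) = (I*√949)*(351/571) = 351*I*√949/571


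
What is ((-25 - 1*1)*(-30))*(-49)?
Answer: -38220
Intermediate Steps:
((-25 - 1*1)*(-30))*(-49) = ((-25 - 1)*(-30))*(-49) = -26*(-30)*(-49) = 780*(-49) = -38220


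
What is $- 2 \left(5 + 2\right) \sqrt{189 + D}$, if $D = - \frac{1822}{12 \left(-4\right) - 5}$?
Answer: $- \frac{14 \sqrt{627467}}{53} \approx -209.24$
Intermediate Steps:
$D = \frac{1822}{53}$ ($D = - \frac{1822}{-48 - 5} = - \frac{1822}{-53} = \left(-1822\right) \left(- \frac{1}{53}\right) = \frac{1822}{53} \approx 34.377$)
$- 2 \left(5 + 2\right) \sqrt{189 + D} = - 2 \left(5 + 2\right) \sqrt{189 + \frac{1822}{53}} = \left(-2\right) 7 \sqrt{\frac{11839}{53}} = - 14 \frac{\sqrt{627467}}{53} = - \frac{14 \sqrt{627467}}{53}$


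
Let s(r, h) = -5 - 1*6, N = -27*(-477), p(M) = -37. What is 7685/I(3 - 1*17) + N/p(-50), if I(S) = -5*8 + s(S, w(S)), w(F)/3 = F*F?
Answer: -941174/1887 ≈ -498.77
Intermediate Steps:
w(F) = 3*F**2 (w(F) = 3*(F*F) = 3*F**2)
N = 12879
s(r, h) = -11 (s(r, h) = -5 - 6 = -11)
I(S) = -51 (I(S) = -5*8 - 11 = -40 - 11 = -51)
7685/I(3 - 1*17) + N/p(-50) = 7685/(-51) + 12879/(-37) = 7685*(-1/51) + 12879*(-1/37) = -7685/51 - 12879/37 = -941174/1887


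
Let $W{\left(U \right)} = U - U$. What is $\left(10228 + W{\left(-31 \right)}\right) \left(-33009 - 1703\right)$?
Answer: $-355034336$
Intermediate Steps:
$W{\left(U \right)} = 0$
$\left(10228 + W{\left(-31 \right)}\right) \left(-33009 - 1703\right) = \left(10228 + 0\right) \left(-33009 - 1703\right) = 10228 \left(-34712\right) = -355034336$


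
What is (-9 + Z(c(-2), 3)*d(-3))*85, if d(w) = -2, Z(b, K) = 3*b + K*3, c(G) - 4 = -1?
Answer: -3825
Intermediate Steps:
c(G) = 3 (c(G) = 4 - 1 = 3)
Z(b, K) = 3*K + 3*b (Z(b, K) = 3*b + 3*K = 3*K + 3*b)
(-9 + Z(c(-2), 3)*d(-3))*85 = (-9 + (3*3 + 3*3)*(-2))*85 = (-9 + (9 + 9)*(-2))*85 = (-9 + 18*(-2))*85 = (-9 - 36)*85 = -45*85 = -3825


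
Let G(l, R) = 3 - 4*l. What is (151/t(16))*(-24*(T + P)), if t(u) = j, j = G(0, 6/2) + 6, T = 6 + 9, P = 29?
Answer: -53152/3 ≈ -17717.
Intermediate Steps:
T = 15
j = 9 (j = (3 - 4*0) + 6 = (3 + 0) + 6 = 3 + 6 = 9)
t(u) = 9
(151/t(16))*(-24*(T + P)) = (151/9)*(-24*(15 + 29)) = (151*(1/9))*(-24*44) = (151/9)*(-1056) = -53152/3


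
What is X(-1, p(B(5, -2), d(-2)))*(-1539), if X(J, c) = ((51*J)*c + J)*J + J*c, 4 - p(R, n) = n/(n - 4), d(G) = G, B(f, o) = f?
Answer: -283689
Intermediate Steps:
p(R, n) = 4 - n/(-4 + n) (p(R, n) = 4 - n/(n - 4) = 4 - n/(-4 + n))
X(J, c) = J*c + J*(J + 51*J*c) (X(J, c) = (51*J*c + J)*J + J*c = (J + 51*J*c)*J + J*c = J*(J + 51*J*c) + J*c = J*c + J*(J + 51*J*c))
X(-1, p(B(5, -2), d(-2)))*(-1539) = -(-1 + (-16 + 3*(-2))/(-4 - 2) + 51*(-1)*((-16 + 3*(-2))/(-4 - 2)))*(-1539) = -(-1 + (-16 - 6)/(-6) + 51*(-1)*((-16 - 6)/(-6)))*(-1539) = -(-1 - 1/6*(-22) + 51*(-1)*(-1/6*(-22)))*(-1539) = -(-1 + 11/3 + 51*(-1)*(11/3))*(-1539) = -(-1 + 11/3 - 187)*(-1539) = -1*(-553/3)*(-1539) = (553/3)*(-1539) = -283689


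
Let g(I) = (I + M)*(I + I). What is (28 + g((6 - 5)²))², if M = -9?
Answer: 144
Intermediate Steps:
g(I) = 2*I*(-9 + I) (g(I) = (I - 9)*(I + I) = (-9 + I)*(2*I) = 2*I*(-9 + I))
(28 + g((6 - 5)²))² = (28 + 2*(6 - 5)²*(-9 + (6 - 5)²))² = (28 + 2*1²*(-9 + 1²))² = (28 + 2*1*(-9 + 1))² = (28 + 2*1*(-8))² = (28 - 16)² = 12² = 144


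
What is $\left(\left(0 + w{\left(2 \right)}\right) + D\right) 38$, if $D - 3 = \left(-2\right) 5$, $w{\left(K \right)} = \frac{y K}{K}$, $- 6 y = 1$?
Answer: $- \frac{817}{3} \approx -272.33$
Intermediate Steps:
$y = - \frac{1}{6}$ ($y = \left(- \frac{1}{6}\right) 1 = - \frac{1}{6} \approx -0.16667$)
$w{\left(K \right)} = - \frac{1}{6}$ ($w{\left(K \right)} = \frac{\left(- \frac{1}{6}\right) K}{K} = - \frac{1}{6}$)
$D = -7$ ($D = 3 - 10 = -7$)
$\left(\left(0 + w{\left(2 \right)}\right) + D\right) 38 = \left(\left(0 - \frac{1}{6}\right) - 7\right) 38 = \left(- \frac{1}{6} - 7\right) 38 = \left(- \frac{43}{6}\right) 38 = - \frac{817}{3}$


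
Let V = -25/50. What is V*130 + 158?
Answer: 93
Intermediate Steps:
V = -1/2 (V = -25*1/50 = -1/2 ≈ -0.50000)
V*130 + 158 = -1/2*130 + 158 = -65 + 158 = 93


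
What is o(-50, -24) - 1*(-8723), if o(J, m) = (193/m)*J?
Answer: 109501/12 ≈ 9125.1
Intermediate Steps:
o(J, m) = 193*J/m
o(-50, -24) - 1*(-8723) = 193*(-50)/(-24) - 1*(-8723) = 193*(-50)*(-1/24) + 8723 = 4825/12 + 8723 = 109501/12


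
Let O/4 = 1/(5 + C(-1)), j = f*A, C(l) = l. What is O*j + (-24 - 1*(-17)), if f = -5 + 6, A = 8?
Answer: 1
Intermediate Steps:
f = 1
j = 8 (j = 1*8 = 8)
O = 1 (O = 4/(5 - 1) = 4/4 = 4*(¼) = 1)
O*j + (-24 - 1*(-17)) = 1*8 + (-24 - 1*(-17)) = 8 + (-24 + 17) = 8 - 7 = 1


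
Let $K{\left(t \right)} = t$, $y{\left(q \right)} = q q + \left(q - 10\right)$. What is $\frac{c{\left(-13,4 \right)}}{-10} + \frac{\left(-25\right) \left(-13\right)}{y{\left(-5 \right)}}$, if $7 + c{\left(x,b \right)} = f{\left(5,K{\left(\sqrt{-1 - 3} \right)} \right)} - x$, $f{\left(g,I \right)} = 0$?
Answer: $\frac{319}{10} \approx 31.9$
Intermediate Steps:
$y{\left(q \right)} = -10 + q + q^{2}$ ($y{\left(q \right)} = q^{2} + \left(q - 10\right) = q^{2} + \left(-10 + q\right) = -10 + q + q^{2}$)
$c{\left(x,b \right)} = -7 - x$ ($c{\left(x,b \right)} = -7 + \left(0 - x\right) = -7 - x$)
$\frac{c{\left(-13,4 \right)}}{-10} + \frac{\left(-25\right) \left(-13\right)}{y{\left(-5 \right)}} = \frac{-7 - -13}{-10} + \frac{\left(-25\right) \left(-13\right)}{-10 - 5 + \left(-5\right)^{2}} = \left(-7 + 13\right) \left(- \frac{1}{10}\right) + \frac{325}{-10 - 5 + 25} = 6 \left(- \frac{1}{10}\right) + \frac{325}{10} = - \frac{3}{5} + 325 \cdot \frac{1}{10} = - \frac{3}{5} + \frac{65}{2} = \frac{319}{10}$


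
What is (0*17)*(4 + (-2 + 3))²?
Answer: 0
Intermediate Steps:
(0*17)*(4 + (-2 + 3))² = 0*(4 + 1)² = 0*5² = 0*25 = 0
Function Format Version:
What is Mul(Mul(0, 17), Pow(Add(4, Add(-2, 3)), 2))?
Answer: 0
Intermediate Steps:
Mul(Mul(0, 17), Pow(Add(4, Add(-2, 3)), 2)) = Mul(0, Pow(Add(4, 1), 2)) = Mul(0, Pow(5, 2)) = Mul(0, 25) = 0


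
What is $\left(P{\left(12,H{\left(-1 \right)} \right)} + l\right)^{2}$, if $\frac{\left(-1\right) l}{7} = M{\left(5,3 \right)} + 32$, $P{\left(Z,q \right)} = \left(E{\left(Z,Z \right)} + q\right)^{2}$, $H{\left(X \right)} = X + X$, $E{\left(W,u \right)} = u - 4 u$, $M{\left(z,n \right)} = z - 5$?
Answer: $1488400$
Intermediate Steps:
$M{\left(z,n \right)} = -5 + z$
$E{\left(W,u \right)} = - 3 u$
$H{\left(X \right)} = 2 X$
$P{\left(Z,q \right)} = \left(q - 3 Z\right)^{2}$ ($P{\left(Z,q \right)} = \left(- 3 Z + q\right)^{2} = \left(q - 3 Z\right)^{2}$)
$l = -224$ ($l = - 7 \left(\left(-5 + 5\right) + 32\right) = - 7 \left(0 + 32\right) = \left(-7\right) 32 = -224$)
$\left(P{\left(12,H{\left(-1 \right)} \right)} + l\right)^{2} = \left(\left(- 2 \left(-1\right) + 3 \cdot 12\right)^{2} - 224\right)^{2} = \left(\left(\left(-1\right) \left(-2\right) + 36\right)^{2} - 224\right)^{2} = \left(\left(2 + 36\right)^{2} - 224\right)^{2} = \left(38^{2} - 224\right)^{2} = \left(1444 - 224\right)^{2} = 1220^{2} = 1488400$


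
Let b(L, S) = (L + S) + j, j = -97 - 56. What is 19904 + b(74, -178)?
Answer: 19647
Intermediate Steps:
j = -153
b(L, S) = -153 + L + S (b(L, S) = (L + S) - 153 = -153 + L + S)
19904 + b(74, -178) = 19904 + (-153 + 74 - 178) = 19904 - 257 = 19647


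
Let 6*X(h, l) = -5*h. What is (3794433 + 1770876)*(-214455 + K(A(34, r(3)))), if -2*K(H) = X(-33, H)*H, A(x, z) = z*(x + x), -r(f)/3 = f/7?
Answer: -8307726315930/7 ≈ -1.1868e+12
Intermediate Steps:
X(h, l) = -5*h/6 (X(h, l) = (-5*h)/6 = -5*h/6)
r(f) = -3*f/7
A(x, z) = 2*x*z (A(x, z) = z*(2*x) = 2*x*z)
K(H) = -55*H/4 (K(H) = -(-⅚*(-33))*H/2 = -55*H/4)
(3794433 + 1770876)*(-214455 + K(A(34, r(3)))) = (3794433 + 1770876)*(-214455 - 55*34*(-3/7*3)/2) = 5565309*(-214455 - 55*34*(-9)/(2*7)) = 5565309*(-214455 - 55/4*(-612/7)) = 5565309*(-214455 + 8415/7) = 5565309*(-1492770/7) = -8307726315930/7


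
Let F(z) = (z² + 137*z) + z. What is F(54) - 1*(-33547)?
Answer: 43915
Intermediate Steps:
F(z) = z² + 138*z
F(54) - 1*(-33547) = 54*(138 + 54) - 1*(-33547) = 54*192 + 33547 = 10368 + 33547 = 43915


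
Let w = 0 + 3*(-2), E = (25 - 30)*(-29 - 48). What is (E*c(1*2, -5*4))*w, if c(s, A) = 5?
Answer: -11550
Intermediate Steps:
E = 385 (E = -5*(-77) = 385)
w = -6 (w = 0 - 6 = -6)
(E*c(1*2, -5*4))*w = (385*5)*(-6) = 1925*(-6) = -11550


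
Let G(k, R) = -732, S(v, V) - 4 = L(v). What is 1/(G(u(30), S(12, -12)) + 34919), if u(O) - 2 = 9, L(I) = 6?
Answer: 1/34187 ≈ 2.9251e-5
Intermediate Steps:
u(O) = 11 (u(O) = 2 + 9 = 11)
S(v, V) = 10 (S(v, V) = 4 + 6 = 10)
1/(G(u(30), S(12, -12)) + 34919) = 1/(-732 + 34919) = 1/34187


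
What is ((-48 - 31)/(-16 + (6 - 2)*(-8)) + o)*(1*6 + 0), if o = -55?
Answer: -2561/8 ≈ -320.13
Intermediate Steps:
((-48 - 31)/(-16 + (6 - 2)*(-8)) + o)*(1*6 + 0) = ((-48 - 31)/(-16 + (6 - 2)*(-8)) - 55)*(1*6 + 0) = (-79/(-16 + 4*(-8)) - 55)*(6 + 0) = (-79/(-16 - 32) - 55)*6 = (-79/(-48) - 55)*6 = (-79*(-1/48) - 55)*6 = (79/48 - 55)*6 = -2561/48*6 = -2561/8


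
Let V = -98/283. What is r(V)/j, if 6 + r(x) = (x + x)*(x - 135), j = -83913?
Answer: -7026854/6720508257 ≈ -0.0010456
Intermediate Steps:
V = -98/283 (V = -98*1/283 = -98/283 ≈ -0.34629)
r(x) = -6 + 2*x*(-135 + x) (r(x) = -6 + (x + x)*(x - 135) = -6 + (2*x)*(-135 + x) = -6 + 2*x*(-135 + x))
r(V)/j = (-6 - 270*(-98/283) + 2*(-98/283)²)/(-83913) = (-6 + 26460/283 + 2*(9604/80089))*(-1/83913) = (-6 + 26460/283 + 19208/80089)*(-1/83913) = (7026854/80089)*(-1/83913) = -7026854/6720508257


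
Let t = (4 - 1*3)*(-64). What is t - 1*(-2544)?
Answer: 2480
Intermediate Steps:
t = -64 (t = (4 - 3)*(-64) = 1*(-64) = -64)
t - 1*(-2544) = -64 - 1*(-2544) = -64 + 2544 = 2480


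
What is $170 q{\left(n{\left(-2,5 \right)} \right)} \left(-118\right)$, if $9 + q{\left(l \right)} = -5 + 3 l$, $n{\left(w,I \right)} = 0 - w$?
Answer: $160480$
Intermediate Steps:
$n{\left(w,I \right)} = - w$
$q{\left(l \right)} = -14 + 3 l$ ($q{\left(l \right)} = -9 + \left(-5 + 3 l\right) = -14 + 3 l$)
$170 q{\left(n{\left(-2,5 \right)} \right)} \left(-118\right) = 170 \left(-14 + 3 \left(\left(-1\right) \left(-2\right)\right)\right) \left(-118\right) = 170 \left(-14 + 3 \cdot 2\right) \left(-118\right) = 170 \left(-14 + 6\right) \left(-118\right) = 170 \left(-8\right) \left(-118\right) = \left(-1360\right) \left(-118\right) = 160480$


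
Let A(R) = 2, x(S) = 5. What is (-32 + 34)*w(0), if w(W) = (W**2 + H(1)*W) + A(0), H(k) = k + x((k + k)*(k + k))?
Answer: 4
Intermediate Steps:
H(k) = 5 + k (H(k) = k + 5 = 5 + k)
w(W) = 2 + W**2 + 6*W (w(W) = (W**2 + (5 + 1)*W) + 2 = (W**2 + 6*W) + 2 = 2 + W**2 + 6*W)
(-32 + 34)*w(0) = (-32 + 34)*(2 + 0**2 + 6*0) = 2*(2 + 0 + 0) = 2*2 = 4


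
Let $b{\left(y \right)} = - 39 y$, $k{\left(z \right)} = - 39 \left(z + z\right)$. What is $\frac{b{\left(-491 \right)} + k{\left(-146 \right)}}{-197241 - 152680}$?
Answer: $- \frac{2349}{26917} \approx -0.087268$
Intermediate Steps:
$k{\left(z \right)} = - 78 z$ ($k{\left(z \right)} = - 39 \cdot 2 z = - 78 z$)
$\frac{b{\left(-491 \right)} + k{\left(-146 \right)}}{-197241 - 152680} = \frac{\left(-39\right) \left(-491\right) - -11388}{-197241 - 152680} = \frac{19149 + 11388}{-349921} = 30537 \left(- \frac{1}{349921}\right) = - \frac{2349}{26917}$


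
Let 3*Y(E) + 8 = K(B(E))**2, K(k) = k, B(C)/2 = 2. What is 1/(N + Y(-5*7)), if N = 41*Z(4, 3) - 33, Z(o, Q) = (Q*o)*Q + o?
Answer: 3/4829 ≈ 0.00062125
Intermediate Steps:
B(C) = 4 (B(C) = 2*2 = 4)
Z(o, Q) = o + o*Q**2 (Z(o, Q) = o*Q**2 + o = o + o*Q**2)
Y(E) = 8/3 (Y(E) = -8/3 + (1/3)*4**2 = -8/3 + (1/3)*16 = -8/3 + 16/3 = 8/3)
N = 1607 (N = 41*(4*(1 + 3**2)) - 33 = 41*(4*(1 + 9)) - 33 = 41*(4*10) - 33 = 41*40 - 33 = 1640 - 33 = 1607)
1/(N + Y(-5*7)) = 1/(1607 + 8/3) = 1/(4829/3) = 3/4829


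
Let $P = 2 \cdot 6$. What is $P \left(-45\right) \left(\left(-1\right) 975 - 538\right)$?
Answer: $817020$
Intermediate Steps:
$P = 12$
$P \left(-45\right) \left(\left(-1\right) 975 - 538\right) = 12 \left(-45\right) \left(\left(-1\right) 975 - 538\right) = - 540 \left(-975 - 538\right) = \left(-540\right) \left(-1513\right) = 817020$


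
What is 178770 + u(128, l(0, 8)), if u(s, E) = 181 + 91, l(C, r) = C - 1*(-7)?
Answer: 179042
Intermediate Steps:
l(C, r) = 7 + C (l(C, r) = C + 7 = 7 + C)
u(s, E) = 272
178770 + u(128, l(0, 8)) = 178770 + 272 = 179042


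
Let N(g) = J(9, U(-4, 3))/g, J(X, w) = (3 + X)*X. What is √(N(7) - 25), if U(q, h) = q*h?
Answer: I*√469/7 ≈ 3.0938*I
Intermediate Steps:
U(q, h) = h*q
J(X, w) = X*(3 + X)
N(g) = 108/g (N(g) = (9*(3 + 9))/g = (9*12)/g = 108/g)
√(N(7) - 25) = √(108/7 - 25) = √(-67/7) = I*√469/7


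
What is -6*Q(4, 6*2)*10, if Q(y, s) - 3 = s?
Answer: -900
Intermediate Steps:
Q(y, s) = 3 + s
-6*Q(4, 6*2)*10 = -6*(3 + 6*2)*10 = -6*(3 + 12)*10 = -6*15*10 = -90*10 = -900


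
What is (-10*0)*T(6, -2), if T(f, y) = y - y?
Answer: 0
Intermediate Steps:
T(f, y) = 0
(-10*0)*T(6, -2) = -10*0*0 = 0*0 = 0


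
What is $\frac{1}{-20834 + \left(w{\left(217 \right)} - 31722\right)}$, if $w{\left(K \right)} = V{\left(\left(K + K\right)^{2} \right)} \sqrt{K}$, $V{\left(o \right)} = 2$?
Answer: $- \frac{1877}{98647581} - \frac{\sqrt{217}}{1381066134} \approx -1.9038 \cdot 10^{-5}$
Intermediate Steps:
$w{\left(K \right)} = 2 \sqrt{K}$
$\frac{1}{-20834 + \left(w{\left(217 \right)} - 31722\right)} = \frac{1}{-20834 + \left(2 \sqrt{217} - 31722\right)} = \frac{1}{-20834 - \left(31722 - 2 \sqrt{217}\right)} = \frac{1}{-52556 + 2 \sqrt{217}}$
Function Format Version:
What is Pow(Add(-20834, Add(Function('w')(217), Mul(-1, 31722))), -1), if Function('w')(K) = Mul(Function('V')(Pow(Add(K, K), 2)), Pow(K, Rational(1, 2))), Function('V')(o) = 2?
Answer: Add(Rational(-1877, 98647581), Mul(Rational(-1, 1381066134), Pow(217, Rational(1, 2)))) ≈ -1.9038e-5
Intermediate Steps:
Function('w')(K) = Mul(2, Pow(K, Rational(1, 2)))
Pow(Add(-20834, Add(Function('w')(217), Mul(-1, 31722))), -1) = Pow(Add(-20834, Add(Mul(2, Pow(217, Rational(1, 2))), Mul(-1, 31722))), -1) = Pow(Add(-20834, Add(Mul(2, Pow(217, Rational(1, 2))), -31722)), -1) = Pow(Add(-20834, Add(-31722, Mul(2, Pow(217, Rational(1, 2))))), -1) = Pow(Add(-52556, Mul(2, Pow(217, Rational(1, 2)))), -1)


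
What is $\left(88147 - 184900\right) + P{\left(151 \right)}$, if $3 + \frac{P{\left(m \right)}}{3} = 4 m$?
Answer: $-94950$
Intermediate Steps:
$P{\left(m \right)} = -9 + 12 m$ ($P{\left(m \right)} = -9 + 3 \cdot 4 m = -9 + 12 m$)
$\left(88147 - 184900\right) + P{\left(151 \right)} = \left(88147 - 184900\right) + \left(-9 + 12 \cdot 151\right) = -96753 + \left(-9 + 1812\right) = -96753 + 1803 = -94950$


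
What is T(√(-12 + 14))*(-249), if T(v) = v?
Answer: -249*√2 ≈ -352.14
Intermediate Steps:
T(√(-12 + 14))*(-249) = √(-12 + 14)*(-249) = √2*(-249) = -249*√2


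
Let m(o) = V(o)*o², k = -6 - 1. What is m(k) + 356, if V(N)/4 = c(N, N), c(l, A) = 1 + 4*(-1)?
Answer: -232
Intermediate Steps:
c(l, A) = -3 (c(l, A) = 1 - 4 = -3)
V(N) = -12 (V(N) = 4*(-3) = -12)
k = -7
m(o) = -12*o²
m(k) + 356 = -12*(-7)² + 356 = -12*49 + 356 = -588 + 356 = -232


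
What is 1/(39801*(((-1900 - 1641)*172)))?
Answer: -1/24240878652 ≈ -4.1253e-11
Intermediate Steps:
1/(39801*(((-1900 - 1641)*172))) = 1/(39801*((-3541*172))) = (1/39801)/(-609052) = (1/39801)*(-1/609052) = -1/24240878652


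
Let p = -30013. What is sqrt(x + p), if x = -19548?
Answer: I*sqrt(49561) ≈ 222.62*I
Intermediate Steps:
sqrt(x + p) = sqrt(-19548 - 30013) = sqrt(-49561) = I*sqrt(49561)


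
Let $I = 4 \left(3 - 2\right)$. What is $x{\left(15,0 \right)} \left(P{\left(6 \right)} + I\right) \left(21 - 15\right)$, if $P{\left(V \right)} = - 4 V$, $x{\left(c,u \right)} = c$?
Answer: $-1800$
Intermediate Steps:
$I = 4$ ($I = 4 \cdot 1 = 4$)
$x{\left(15,0 \right)} \left(P{\left(6 \right)} + I\right) \left(21 - 15\right) = 15 \left(\left(-4\right) 6 + 4\right) \left(21 - 15\right) = 15 \left(-24 + 4\right) \left(21 - 15\right) = 15 \left(\left(-20\right) 6\right) = 15 \left(-120\right) = -1800$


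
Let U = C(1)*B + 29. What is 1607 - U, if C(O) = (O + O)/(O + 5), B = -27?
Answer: 1587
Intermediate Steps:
C(O) = 2*O/(5 + O) (C(O) = (2*O)/(5 + O) = 2*O/(5 + O))
U = 20 (U = (2*1/(5 + 1))*(-27) + 29 = (2*1/6)*(-27) + 29 = (2*1*(⅙))*(-27) + 29 = (⅓)*(-27) + 29 = -9 + 29 = 20)
1607 - U = 1607 - 1*20 = 1607 - 20 = 1587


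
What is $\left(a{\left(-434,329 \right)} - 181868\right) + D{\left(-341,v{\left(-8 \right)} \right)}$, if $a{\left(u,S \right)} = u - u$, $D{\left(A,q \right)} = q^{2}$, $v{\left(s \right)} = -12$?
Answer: $-181724$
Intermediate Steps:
$a{\left(u,S \right)} = 0$
$\left(a{\left(-434,329 \right)} - 181868\right) + D{\left(-341,v{\left(-8 \right)} \right)} = \left(0 - 181868\right) + \left(-12\right)^{2} = -181868 + 144 = -181724$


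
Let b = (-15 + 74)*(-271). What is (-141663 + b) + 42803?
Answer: -114849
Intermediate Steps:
b = -15989 (b = 59*(-271) = -15989)
(-141663 + b) + 42803 = (-141663 - 15989) + 42803 = -157652 + 42803 = -114849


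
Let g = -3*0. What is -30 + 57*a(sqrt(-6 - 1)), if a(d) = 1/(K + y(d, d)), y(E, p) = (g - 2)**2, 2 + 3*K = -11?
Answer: -201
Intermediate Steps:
K = -13/3 (K = -2/3 + (1/3)*(-11) = -2/3 - 11/3 = -13/3 ≈ -4.3333)
g = 0
y(E, p) = 4 (y(E, p) = (0 - 2)**2 = (-2)**2 = 4)
a(d) = -3 (a(d) = 1/(-13/3 + 4) = 1/(-1/3) = -3)
-30 + 57*a(sqrt(-6 - 1)) = -30 + 57*(-3) = -30 - 171 = -201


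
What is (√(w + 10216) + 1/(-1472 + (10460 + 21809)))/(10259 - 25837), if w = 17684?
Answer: -1/479755666 - 15*√31/7789 ≈ -0.010722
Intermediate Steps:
(√(w + 10216) + 1/(-1472 + (10460 + 21809)))/(10259 - 25837) = (√(17684 + 10216) + 1/(-1472 + (10460 + 21809)))/(10259 - 25837) = (√27900 + 1/(-1472 + 32269))/(-15578) = (30*√31 + 1/30797)*(-1/15578) = (1/30797 + 30*√31)*(-1/15578) = -1/479755666 - 15*√31/7789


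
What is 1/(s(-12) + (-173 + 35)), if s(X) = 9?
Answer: -1/129 ≈ -0.0077519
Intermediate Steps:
1/(s(-12) + (-173 + 35)) = 1/(9 + (-173 + 35)) = 1/(9 - 138) = 1/(-129) = -1/129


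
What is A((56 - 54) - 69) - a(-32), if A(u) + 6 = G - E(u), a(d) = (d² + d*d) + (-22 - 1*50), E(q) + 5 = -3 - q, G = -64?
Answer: -2105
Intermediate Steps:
E(q) = -8 - q (E(q) = -5 + (-3 - q) = -8 - q)
a(d) = -72 + 2*d² (a(d) = (d² + d²) + (-22 - 50) = 2*d² - 72 = -72 + 2*d²)
A(u) = -62 + u (A(u) = -6 + (-64 - (-8 - u)) = -6 + (-64 + (8 + u)) = -6 + (-56 + u) = -62 + u)
A((56 - 54) - 69) - a(-32) = (-62 + ((56 - 54) - 69)) - (-72 + 2*(-32)²) = (-62 + (2 - 69)) - (-72 + 2*1024) = (-62 - 67) - (-72 + 2048) = -129 - 1*1976 = -129 - 1976 = -2105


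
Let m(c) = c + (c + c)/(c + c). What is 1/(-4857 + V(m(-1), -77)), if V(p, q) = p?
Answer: -1/4857 ≈ -0.00020589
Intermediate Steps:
m(c) = 1 + c (m(c) = c + (2*c)/((2*c)) = c + (2*c)*(1/(2*c)) = c + 1 = 1 + c)
1/(-4857 + V(m(-1), -77)) = 1/(-4857 + (1 - 1)) = 1/(-4857 + 0) = 1/(-4857) = -1/4857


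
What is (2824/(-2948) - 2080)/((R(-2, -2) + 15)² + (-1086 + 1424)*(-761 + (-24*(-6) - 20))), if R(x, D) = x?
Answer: 1533666/158555969 ≈ 0.0096727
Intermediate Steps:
(2824/(-2948) - 2080)/((R(-2, -2) + 15)² + (-1086 + 1424)*(-761 + (-24*(-6) - 20))) = (2824/(-2948) - 2080)/((-2 + 15)² + (-1086 + 1424)*(-761 + (-24*(-6) - 20))) = (2824*(-1/2948) - 2080)/(13² + 338*(-761 + (144 - 20))) = (-706/737 - 2080)/(169 + 338*(-761 + 124)) = -1533666/(737*(169 + 338*(-637))) = -1533666/(737*(169 - 215306)) = -1533666/737/(-215137) = -1533666/737*(-1/215137) = 1533666/158555969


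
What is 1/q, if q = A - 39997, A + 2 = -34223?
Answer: -1/74222 ≈ -1.3473e-5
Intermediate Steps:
A = -34225 (A = -2 - 34223 = -34225)
q = -74222 (q = -34225 - 39997 = -74222)
1/q = 1/(-74222) = -1/74222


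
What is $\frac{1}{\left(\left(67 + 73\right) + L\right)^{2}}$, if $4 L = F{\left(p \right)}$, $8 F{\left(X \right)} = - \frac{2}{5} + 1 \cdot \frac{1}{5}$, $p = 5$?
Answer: $\frac{25600}{501715201} \approx 5.1025 \cdot 10^{-5}$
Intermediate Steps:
$F{\left(X \right)} = - \frac{1}{40}$ ($F{\left(X \right)} = \frac{- \frac{2}{5} + 1 \cdot \frac{1}{5}}{8} = \frac{\left(-2\right) \frac{1}{5} + 1 \cdot \frac{1}{5}}{8} = \frac{- \frac{2}{5} + \frac{1}{5}}{8} = \frac{1}{8} \left(- \frac{1}{5}\right) = - \frac{1}{40}$)
$L = - \frac{1}{160}$ ($L = \frac{1}{4} \left(- \frac{1}{40}\right) = - \frac{1}{160} \approx -0.00625$)
$\frac{1}{\left(\left(67 + 73\right) + L\right)^{2}} = \frac{1}{\left(\left(67 + 73\right) - \frac{1}{160}\right)^{2}} = \frac{1}{\left(140 - \frac{1}{160}\right)^{2}} = \frac{1}{\left(\frac{22399}{160}\right)^{2}} = \frac{1}{\frac{501715201}{25600}} = \frac{25600}{501715201}$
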